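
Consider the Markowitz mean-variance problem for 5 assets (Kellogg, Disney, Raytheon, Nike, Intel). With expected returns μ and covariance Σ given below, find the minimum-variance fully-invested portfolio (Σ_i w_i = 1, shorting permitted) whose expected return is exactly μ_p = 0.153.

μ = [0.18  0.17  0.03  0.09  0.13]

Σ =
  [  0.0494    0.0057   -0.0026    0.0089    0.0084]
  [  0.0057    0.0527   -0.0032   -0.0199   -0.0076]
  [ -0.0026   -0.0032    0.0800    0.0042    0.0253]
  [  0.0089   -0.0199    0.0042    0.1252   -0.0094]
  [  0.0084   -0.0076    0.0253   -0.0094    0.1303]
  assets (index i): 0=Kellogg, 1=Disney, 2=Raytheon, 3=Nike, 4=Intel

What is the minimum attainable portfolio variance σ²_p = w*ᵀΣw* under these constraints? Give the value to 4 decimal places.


x=Σ⁻¹μ = [2.8627  3.5148  0.2134  1.1464  1.0594]
y=Σ⁻¹𝟙 = [15.1268  23.0151  11.2550  10.6901  6.6277]
a=μᵀx=1.360109  b=𝟙ᵀx=8.796746  c=𝟙ᵀy=66.714666  D=ac−b²=13.356486
λ₁=(c·0.153−b)/D = (66.714666·0.153−8.796746)/13.356486 = 0.105611
λ₂=(a−b·0.153)/D = (1.360109−8.796746·0.153)/13.356486 = 0.001064
w* = 0.105611·x + 0.001064·y:
  w_0 = 0.105611·2.8627 + 0.001064·15.1268 = 0.3184  (Kellogg)
  w_1 = 0.105611·3.5148 + 0.001064·23.0151 = 0.3957  (Disney)
  w_2 = 0.105611·0.2134 + 0.001064·11.2550 = 0.0345  (Raytheon)
  w_3 = 0.105611·1.1464 + 0.001064·10.6901 = 0.1324  (Nike)
  w_4 = 0.105611·1.0594 + 0.001064·6.6277 = 0.1189  (Intel)
Σw_i=1.0000  μᵀw=0.1530
σ²=wᵀΣw=λ₁·μ_p+λ₂ = 0.105611·0.153 + 0.001064 = 0.017222 ≈ 0.0172

0.0172


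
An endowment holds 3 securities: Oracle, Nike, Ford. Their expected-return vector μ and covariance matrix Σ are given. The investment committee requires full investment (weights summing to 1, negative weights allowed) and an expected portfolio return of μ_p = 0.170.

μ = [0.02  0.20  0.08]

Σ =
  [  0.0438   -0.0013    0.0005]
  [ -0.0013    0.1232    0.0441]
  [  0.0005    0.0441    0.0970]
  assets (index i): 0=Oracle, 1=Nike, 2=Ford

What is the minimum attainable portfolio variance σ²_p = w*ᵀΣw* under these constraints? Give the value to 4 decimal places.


0.0864

p=Σ⁻¹μ = [0.5028  1.5938  0.0976]
q=Σ⁻¹𝟙 = [22.9109  5.6263  7.6333]
a=μᵀp=0.336613  b=𝟙ᵀp=2.194134  c=𝟙ᵀq=36.170436  D=ac−b²=7.361217
λ₁=(c·0.170−b)/D = (36.170436·0.170−2.194134)/7.361217 = 0.537254
λ₂=(a−b·0.170)/D = (0.336613−2.194134·0.170)/7.361217 = -0.004943
w* = 0.537254·p + -0.004943·q:
  w_0 = 0.537254·0.5028 + -0.004943·22.9109 = 0.1569  (Oracle)
  w_1 = 0.537254·1.5938 + -0.004943·5.6263 = 0.8284  (Nike)
  w_2 = 0.537254·0.0976 + -0.004943·7.6333 = 0.0147  (Ford)
Σw_i=1.0000  μᵀw=0.1700
σ²=wᵀΣw=λ₁·μ_p+λ₂ = 0.537254·0.170 + -0.004943 = 0.086390 ≈ 0.0864


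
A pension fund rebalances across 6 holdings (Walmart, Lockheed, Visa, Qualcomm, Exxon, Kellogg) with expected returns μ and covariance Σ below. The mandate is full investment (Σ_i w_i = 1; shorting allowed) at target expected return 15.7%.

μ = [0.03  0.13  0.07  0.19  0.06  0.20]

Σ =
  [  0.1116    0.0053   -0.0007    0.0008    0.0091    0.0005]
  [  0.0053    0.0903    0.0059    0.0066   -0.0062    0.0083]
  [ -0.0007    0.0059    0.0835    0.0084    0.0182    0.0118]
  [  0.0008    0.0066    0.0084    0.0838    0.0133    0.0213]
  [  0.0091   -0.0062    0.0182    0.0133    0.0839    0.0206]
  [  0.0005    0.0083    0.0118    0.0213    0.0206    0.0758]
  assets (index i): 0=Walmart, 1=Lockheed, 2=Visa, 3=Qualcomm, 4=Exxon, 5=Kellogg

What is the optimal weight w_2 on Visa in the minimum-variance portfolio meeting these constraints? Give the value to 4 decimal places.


x=Σ⁻¹μ = [0.2021  1.0975  0.3233  1.6414  -0.0519  2.0195]
y=Σ⁻¹𝟙 = [7.8985  9.4012  8.1090  7.4378  7.1451  6.8169]
a=μᵀx=0.884037  b=𝟙ᵀx=5.232004  c=𝟙ᵀy=46.808489  D=ac−b²=14.006564
λ₁=(c·0.157−b)/D = (46.808489·0.157−5.232004)/14.006564 = 0.151138
λ₂=(a−b·0.157)/D = (0.884037−5.232004·0.157)/14.006564 = 0.004470
w* = 0.151138·x + 0.004470·y:
  w_0 = 0.151138·0.2021 + 0.004470·7.8985 = 0.0659  (Walmart)
  w_1 = 0.151138·1.0975 + 0.004470·9.4012 = 0.2079  (Lockheed)
  w_2 = 0.151138·0.3233 + 0.004470·8.1090 = 0.0851  (Visa)
  w_3 = 0.151138·1.6414 + 0.004470·7.4378 = 0.2813  (Qualcomm)
  w_4 = 0.151138·-0.0519 + 0.004470·7.1451 = 0.0241  (Exxon)
  w_5 = 0.151138·2.0195 + 0.004470·6.8169 = 0.3357  (Kellogg)
Σw_i=1.0000  μᵀw=0.1570
σ²=wᵀΣw=λ₁·μ_p+λ₂ = 0.151138·0.157 + 0.004470 = 0.028199 ≈ 0.0282

0.0851


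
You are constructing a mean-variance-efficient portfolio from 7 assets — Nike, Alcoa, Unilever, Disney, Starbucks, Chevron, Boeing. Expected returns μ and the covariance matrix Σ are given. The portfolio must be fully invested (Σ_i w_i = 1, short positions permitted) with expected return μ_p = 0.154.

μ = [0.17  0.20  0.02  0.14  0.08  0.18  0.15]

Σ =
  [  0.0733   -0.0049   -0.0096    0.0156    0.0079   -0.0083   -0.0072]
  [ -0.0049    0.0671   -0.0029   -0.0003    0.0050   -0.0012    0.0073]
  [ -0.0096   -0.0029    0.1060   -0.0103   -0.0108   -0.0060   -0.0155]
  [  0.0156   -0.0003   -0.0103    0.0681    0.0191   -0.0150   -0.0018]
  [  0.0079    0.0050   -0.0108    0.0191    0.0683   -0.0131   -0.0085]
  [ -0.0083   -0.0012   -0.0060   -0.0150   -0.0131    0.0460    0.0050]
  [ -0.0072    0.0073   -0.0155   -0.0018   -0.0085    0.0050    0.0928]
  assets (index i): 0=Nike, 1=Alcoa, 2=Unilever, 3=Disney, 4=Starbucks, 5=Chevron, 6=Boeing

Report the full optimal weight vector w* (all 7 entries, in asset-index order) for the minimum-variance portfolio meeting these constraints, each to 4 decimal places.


g=Σ⁻¹μ = [2.8428  3.0717  1.5046  2.5507  1.4617  5.7635  1.7194]
h=Σ⁻¹𝟙 = [17.0831  14.7777  19.1153  17.0101  18.7177  37.0362  14.1804]
a=μᵀg=2.897079  b=𝟙ᵀg=18.914369  c=𝟙ᵀh=137.920420  D=ac−b²=41.813007
λ₁=(c·0.154−b)/D = (137.920420·0.154−18.914369)/41.813007 = 0.055614
λ₂=(a−b·0.154)/D = (2.897079−18.914369·0.154)/41.813007 = -0.000376
w* = 0.055614·g + -0.000376·h:
  w_0 = 0.055614·2.8428 + -0.000376·17.0831 = 0.1517  (Nike)
  w_1 = 0.055614·3.0717 + -0.000376·14.7777 = 0.1653  (Alcoa)
  w_2 = 0.055614·1.5046 + -0.000376·19.1153 = 0.0765  (Unilever)
  w_3 = 0.055614·2.5507 + -0.000376·17.0101 = 0.1355  (Disney)
  w_4 = 0.055614·1.4617 + -0.000376·18.7177 = 0.0742  (Starbucks)
  w_5 = 0.055614·5.7635 + -0.000376·37.0362 = 0.3066  (Chevron)
  w_6 = 0.055614·1.7194 + -0.000376·14.1804 = 0.0903  (Boeing)
Σw_i=1.0000  μᵀw=0.1540
σ²=wᵀΣw=λ₁·μ_p+λ₂ = 0.055614·0.154 + -0.000376 = 0.008188 ≈ 0.0082

0.1517  0.1653  0.0765  0.1355  0.0742  0.3066  0.0903


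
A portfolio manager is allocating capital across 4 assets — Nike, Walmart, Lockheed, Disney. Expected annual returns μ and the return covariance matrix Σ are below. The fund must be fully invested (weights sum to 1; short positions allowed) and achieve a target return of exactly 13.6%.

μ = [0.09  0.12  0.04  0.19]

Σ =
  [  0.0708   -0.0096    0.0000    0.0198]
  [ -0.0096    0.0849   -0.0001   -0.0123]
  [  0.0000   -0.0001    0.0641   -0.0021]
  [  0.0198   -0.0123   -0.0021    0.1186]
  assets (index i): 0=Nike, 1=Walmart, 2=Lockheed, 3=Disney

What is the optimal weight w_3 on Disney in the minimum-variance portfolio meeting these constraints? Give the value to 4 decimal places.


0.3811

u=Σ⁻¹μ = [1.0577  1.7687  0.6799  1.6209]
v=Σ⁻¹𝟙 = [13.8826  14.5116  15.8821  7.9003]
a=μᵀu=0.642600  b=𝟙ᵀu=5.127154  c=𝟙ᵀv=52.176503  D=ac−b²=7.240920
λ₁=(c·0.136−b)/D = (52.176503·0.136−5.127154)/7.240920 = 0.271906
λ₂=(a−b·0.136)/D = (0.642600−5.127154·0.136)/7.240920 = -0.007553
w* = 0.271906·u + -0.007553·v:
  w_0 = 0.271906·1.0577 + -0.007553·13.8826 = 0.1827  (Nike)
  w_1 = 0.271906·1.7687 + -0.007553·14.5116 = 0.3713  (Walmart)
  w_2 = 0.271906·0.6799 + -0.007553·15.8821 = 0.0649  (Lockheed)
  w_3 = 0.271906·1.6209 + -0.007553·7.9003 = 0.3811  (Disney)
Σw_i=1.0000  μᵀw=0.1360
σ²=wᵀΣw=λ₁·μ_p+λ₂ = 0.271906·0.136 + -0.007553 = 0.029426 ≈ 0.0294


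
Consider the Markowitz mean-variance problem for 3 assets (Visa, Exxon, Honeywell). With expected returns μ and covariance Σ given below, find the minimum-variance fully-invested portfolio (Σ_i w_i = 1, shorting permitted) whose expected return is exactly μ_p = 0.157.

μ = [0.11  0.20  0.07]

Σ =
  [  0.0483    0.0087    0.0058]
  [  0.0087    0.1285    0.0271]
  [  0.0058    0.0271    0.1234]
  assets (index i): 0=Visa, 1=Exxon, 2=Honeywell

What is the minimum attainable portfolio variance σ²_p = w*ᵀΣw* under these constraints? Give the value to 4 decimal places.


0.0501

g=Σ⁻¹μ = [2.0077  1.3849  0.1688]
h=Σ⁻¹𝟙 = [19.0365  5.2144  6.0638]
a=μᵀg=0.509641  b=𝟙ᵀg=3.561370  c=𝟙ᵀh=30.314780  D=ac−b²=2.766313
λ₁=(c·0.157−b)/D = (30.314780·0.157−3.561370)/2.766313 = 0.433086
λ₂=(a−b·0.157)/D = (0.509641−3.561370·0.157)/2.766313 = -0.017892
w* = 0.433086·g + -0.017892·h:
  w_0 = 0.433086·2.0077 + -0.017892·19.0365 = 0.5289  (Visa)
  w_1 = 0.433086·1.3849 + -0.017892·5.2144 = 0.5065  (Exxon)
  w_2 = 0.433086·0.1688 + -0.017892·6.0638 = -0.0354  (Honeywell)
Σw_i=1.0000  μᵀw=0.1570
σ²=wᵀΣw=λ₁·μ_p+λ₂ = 0.433086·0.157 + -0.017892 = 0.050103 ≈ 0.0501


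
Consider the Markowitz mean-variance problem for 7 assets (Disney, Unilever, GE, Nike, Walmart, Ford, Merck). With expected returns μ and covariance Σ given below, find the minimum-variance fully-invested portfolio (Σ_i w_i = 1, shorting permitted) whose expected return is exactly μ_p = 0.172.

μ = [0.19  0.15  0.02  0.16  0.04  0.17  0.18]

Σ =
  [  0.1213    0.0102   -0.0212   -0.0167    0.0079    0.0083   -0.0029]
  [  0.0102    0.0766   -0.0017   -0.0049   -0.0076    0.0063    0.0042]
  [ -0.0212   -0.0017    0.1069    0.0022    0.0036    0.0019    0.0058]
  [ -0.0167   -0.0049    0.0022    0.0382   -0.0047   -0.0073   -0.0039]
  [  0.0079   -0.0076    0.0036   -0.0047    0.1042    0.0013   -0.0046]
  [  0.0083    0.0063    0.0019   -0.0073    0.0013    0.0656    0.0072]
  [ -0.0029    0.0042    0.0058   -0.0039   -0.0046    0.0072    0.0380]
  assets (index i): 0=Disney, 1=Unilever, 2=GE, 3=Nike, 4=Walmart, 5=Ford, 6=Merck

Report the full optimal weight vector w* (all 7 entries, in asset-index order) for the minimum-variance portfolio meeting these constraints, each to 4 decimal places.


u=Σ⁻¹μ = [2.2527  1.6911  0.1881  6.4288  0.8129  2.2871  5.0180]
v=Σ⁻¹𝟙 = [13.2527  12.6400  9.2260  39.8920  12.0460  13.2614  27.5616]
a=μᵀu=3.038593  b=𝟙ᵀu=18.678625  c=𝟙ᵀv=127.879733  D=ac−b²=39.683463
λ₁=(c·0.172−b)/D = (127.879733·0.172−18.678625)/39.683463 = 0.083579
λ₂=(a−b·0.172)/D = (3.038593−18.678625·0.172)/39.683463 = -0.004388
w* = 0.083579·u + -0.004388·v:
  w_0 = 0.083579·2.2527 + -0.004388·13.2527 = 0.1301  (Disney)
  w_1 = 0.083579·1.6911 + -0.004388·12.6400 = 0.0859  (Unilever)
  w_2 = 0.083579·0.1881 + -0.004388·9.2260 = -0.0248  (GE)
  w_3 = 0.083579·6.4288 + -0.004388·39.8920 = 0.3623  (Nike)
  w_4 = 0.083579·0.8129 + -0.004388·12.0460 = 0.0151  (Walmart)
  w_5 = 0.083579·2.2871 + -0.004388·13.2614 = 0.1330  (Ford)
  w_6 = 0.083579·5.0180 + -0.004388·27.5616 = 0.2985  (Merck)
Σw_i=1.0000  μᵀw=0.1720
σ²=wᵀΣw=λ₁·μ_p+λ₂ = 0.083579·0.172 + -0.004388 = 0.009988 ≈ 0.0100

0.1301  0.0859  -0.0248  0.3623  0.0151  0.1330  0.2985


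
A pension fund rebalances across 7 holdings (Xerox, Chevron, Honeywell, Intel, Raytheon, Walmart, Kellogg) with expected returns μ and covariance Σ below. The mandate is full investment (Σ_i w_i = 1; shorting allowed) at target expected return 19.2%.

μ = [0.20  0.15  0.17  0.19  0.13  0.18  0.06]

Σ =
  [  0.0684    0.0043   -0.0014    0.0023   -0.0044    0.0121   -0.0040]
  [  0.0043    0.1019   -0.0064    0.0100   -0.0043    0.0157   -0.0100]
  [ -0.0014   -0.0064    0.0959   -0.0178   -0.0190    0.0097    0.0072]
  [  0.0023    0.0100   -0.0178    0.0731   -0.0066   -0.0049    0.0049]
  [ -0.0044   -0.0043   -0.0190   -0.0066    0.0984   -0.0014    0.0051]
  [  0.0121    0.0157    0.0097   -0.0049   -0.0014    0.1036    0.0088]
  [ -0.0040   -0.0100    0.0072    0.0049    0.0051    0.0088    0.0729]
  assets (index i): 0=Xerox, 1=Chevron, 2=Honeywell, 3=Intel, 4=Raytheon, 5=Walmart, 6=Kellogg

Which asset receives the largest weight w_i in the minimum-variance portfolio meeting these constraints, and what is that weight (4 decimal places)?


Intel (0.3122)

g=Σ⁻¹μ = [2.7623  1.1627  2.8091  3.2941  2.2573  1.1330  0.3406]
h=Σ⁻¹𝟙 = [14.5242  9.5420  15.9632  16.7192  14.9098  5.0333  11.4722]
a=μᵀg=2.348122  b=𝟙ᵀg=13.759110  c=𝟙ᵀh=88.163792  D=ac−b²=17.706216
λ₁=(c·0.192−b)/D = (88.163792·0.192−13.759110)/17.706216 = 0.178939
λ₂=(a−b·0.192)/D = (2.348122−13.759110·0.192)/17.706216 = -0.016583
w* = 0.178939·g + -0.016583·h:
  w_0 = 0.178939·2.7623 + -0.016583·14.5242 = 0.2534  (Xerox)
  w_1 = 0.178939·1.1627 + -0.016583·9.5420 = 0.0498  (Chevron)
  w_2 = 0.178939·2.8091 + -0.016583·15.9632 = 0.2379  (Honeywell)
  w_3 = 0.178939·3.2941 + -0.016583·16.7192 = 0.3122  (Intel)
  w_4 = 0.178939·2.2573 + -0.016583·14.9098 = 0.1567  (Raytheon)
  w_5 = 0.178939·1.1330 + -0.016583·5.0333 = 0.1193  (Walmart)
  w_6 = 0.178939·0.3406 + -0.016583·11.4722 = -0.1293  (Kellogg)
Σw_i=1.0000  μᵀw=0.1920
σ²=wᵀΣw=λ₁·μ_p+λ₂ = 0.178939·0.192 + -0.016583 = 0.017773 ≈ 0.0178


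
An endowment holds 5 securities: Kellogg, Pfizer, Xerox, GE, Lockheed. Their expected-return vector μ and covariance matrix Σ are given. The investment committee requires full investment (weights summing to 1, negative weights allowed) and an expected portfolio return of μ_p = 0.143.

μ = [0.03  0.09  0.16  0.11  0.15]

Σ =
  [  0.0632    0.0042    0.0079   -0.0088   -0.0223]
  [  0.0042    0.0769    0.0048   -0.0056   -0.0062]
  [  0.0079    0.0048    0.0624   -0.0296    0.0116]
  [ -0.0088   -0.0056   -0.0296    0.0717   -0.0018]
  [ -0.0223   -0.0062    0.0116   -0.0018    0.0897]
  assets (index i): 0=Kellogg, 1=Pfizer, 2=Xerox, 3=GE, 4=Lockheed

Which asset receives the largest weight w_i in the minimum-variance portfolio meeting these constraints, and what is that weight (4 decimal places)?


Xerox (0.4762)

g=Σ⁻¹μ = [0.9608  1.2605  3.6035  3.2783  1.5980]
h=Σ⁻¹𝟙 = [21.2029  13.6404  22.4286  27.2507  15.0086]
a=μᵀg=1.319151  b=𝟙ᵀg=10.701165  c=𝟙ᵀh=99.531193  D=ac−b²=16.781690
λ₁=(c·0.143−b)/D = (99.531193·0.143−10.701165)/16.781690 = 0.210455
λ₂=(a−b·0.143)/D = (1.319151−10.701165·0.143)/16.781690 = -0.012580
w* = 0.210455·g + -0.012580·h:
  w_0 = 0.210455·0.9608 + -0.012580·21.2029 = -0.0645  (Kellogg)
  w_1 = 0.210455·1.2605 + -0.012580·13.6404 = 0.0937  (Pfizer)
  w_2 = 0.210455·3.6035 + -0.012580·22.4286 = 0.4762  (Xerox)
  w_3 = 0.210455·3.2783 + -0.012580·27.2507 = 0.3471  (GE)
  w_4 = 0.210455·1.5980 + -0.012580·15.0086 = 0.1475  (Lockheed)
Σw_i=1.0000  μᵀw=0.1430
σ²=wᵀΣw=λ₁·μ_p+λ₂ = 0.210455·0.143 + -0.012580 = 0.017515 ≈ 0.0175


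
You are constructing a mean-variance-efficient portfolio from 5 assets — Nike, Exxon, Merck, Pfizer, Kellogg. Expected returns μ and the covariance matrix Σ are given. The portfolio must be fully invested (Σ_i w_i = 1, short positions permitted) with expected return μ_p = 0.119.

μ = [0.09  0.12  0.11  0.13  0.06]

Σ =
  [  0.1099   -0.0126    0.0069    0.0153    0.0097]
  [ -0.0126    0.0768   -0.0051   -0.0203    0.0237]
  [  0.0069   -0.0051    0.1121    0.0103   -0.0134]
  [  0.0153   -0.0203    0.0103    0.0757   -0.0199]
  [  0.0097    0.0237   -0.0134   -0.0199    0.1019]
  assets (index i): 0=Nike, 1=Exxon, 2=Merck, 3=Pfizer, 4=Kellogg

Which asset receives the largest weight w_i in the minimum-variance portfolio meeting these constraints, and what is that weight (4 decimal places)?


Exxon (0.3843)

g=Σ⁻¹μ = [0.6509  2.1288  0.9063  2.1852  0.5777]
h=Σ⁻¹𝟙 = [7.0994  16.3522  8.7992  17.5716  9.9232]
a=μᵀg=0.732461  b=𝟙ᵀg=6.448827  c=𝟙ᵀh=59.745634  D=ac−b²=2.173999
λ₁=(c·0.119−b)/D = (59.745634·0.119−6.448827)/2.173999 = 0.304004
λ₂=(a−b·0.119)/D = (0.732461−6.448827·0.119)/2.173999 = -0.016076
w* = 0.304004·g + -0.016076·h:
  w_0 = 0.304004·0.6509 + -0.016076·7.0994 = 0.0837  (Nike)
  w_1 = 0.304004·2.1288 + -0.016076·16.3522 = 0.3843  (Exxon)
  w_2 = 0.304004·0.9063 + -0.016076·8.7992 = 0.1341  (Merck)
  w_3 = 0.304004·2.1852 + -0.016076·17.5716 = 0.3818  (Pfizer)
  w_4 = 0.304004·0.5777 + -0.016076·9.9232 = 0.0161  (Kellogg)
Σw_i=1.0000  μᵀw=0.1190
σ²=wᵀΣw=λ₁·μ_p+λ₂ = 0.304004·0.119 + -0.016076 = 0.020100 ≈ 0.0201


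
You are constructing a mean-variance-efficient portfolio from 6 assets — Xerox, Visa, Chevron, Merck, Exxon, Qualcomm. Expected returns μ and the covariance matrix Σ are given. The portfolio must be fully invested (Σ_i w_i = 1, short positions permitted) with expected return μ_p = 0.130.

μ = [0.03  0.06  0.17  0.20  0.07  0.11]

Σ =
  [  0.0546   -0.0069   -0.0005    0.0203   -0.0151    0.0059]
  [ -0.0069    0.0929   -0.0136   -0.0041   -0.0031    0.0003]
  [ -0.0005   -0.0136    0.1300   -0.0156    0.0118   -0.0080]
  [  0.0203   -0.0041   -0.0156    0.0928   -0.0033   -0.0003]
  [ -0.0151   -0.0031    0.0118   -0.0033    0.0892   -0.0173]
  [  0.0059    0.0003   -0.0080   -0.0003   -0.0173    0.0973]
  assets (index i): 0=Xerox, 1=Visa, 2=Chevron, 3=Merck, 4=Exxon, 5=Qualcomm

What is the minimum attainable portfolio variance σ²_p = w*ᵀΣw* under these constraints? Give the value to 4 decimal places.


0.0158

x=Σ⁻¹μ = [-0.1541  1.0269  1.7260  2.5626  0.9429  1.4542]
y=Σ⁻¹𝟙 = [20.0094  14.5939  9.6893  9.3059  16.6512  12.8051]
a=μᵀx=1.088887  b=𝟙ᵀx=7.558425  c=𝟙ᵀy=83.054855  D=ac−b²=33.307593
λ₁=(c·0.130−b)/D = (83.054855·0.130−7.558425)/33.307593 = 0.097236
λ₂=(a−b·0.130)/D = (1.088887−7.558425·0.130)/33.307593 = 0.003191
w* = 0.097236·x + 0.003191·y:
  w_0 = 0.097236·-0.1541 + 0.003191·20.0094 = 0.0489  (Xerox)
  w_1 = 0.097236·1.0269 + 0.003191·14.5939 = 0.1464  (Visa)
  w_2 = 0.097236·1.7260 + 0.003191·9.6893 = 0.1987  (Chevron)
  w_3 = 0.097236·2.5626 + 0.003191·9.3059 = 0.2789  (Merck)
  w_4 = 0.097236·0.9429 + 0.003191·16.6512 = 0.1448  (Exxon)
  w_5 = 0.097236·1.4542 + 0.003191·12.8051 = 0.1823  (Qualcomm)
Σw_i=1.0000  μᵀw=0.1300
σ²=wᵀΣw=λ₁·μ_p+λ₂ = 0.097236·0.130 + 0.003191 = 0.015832 ≈ 0.0158


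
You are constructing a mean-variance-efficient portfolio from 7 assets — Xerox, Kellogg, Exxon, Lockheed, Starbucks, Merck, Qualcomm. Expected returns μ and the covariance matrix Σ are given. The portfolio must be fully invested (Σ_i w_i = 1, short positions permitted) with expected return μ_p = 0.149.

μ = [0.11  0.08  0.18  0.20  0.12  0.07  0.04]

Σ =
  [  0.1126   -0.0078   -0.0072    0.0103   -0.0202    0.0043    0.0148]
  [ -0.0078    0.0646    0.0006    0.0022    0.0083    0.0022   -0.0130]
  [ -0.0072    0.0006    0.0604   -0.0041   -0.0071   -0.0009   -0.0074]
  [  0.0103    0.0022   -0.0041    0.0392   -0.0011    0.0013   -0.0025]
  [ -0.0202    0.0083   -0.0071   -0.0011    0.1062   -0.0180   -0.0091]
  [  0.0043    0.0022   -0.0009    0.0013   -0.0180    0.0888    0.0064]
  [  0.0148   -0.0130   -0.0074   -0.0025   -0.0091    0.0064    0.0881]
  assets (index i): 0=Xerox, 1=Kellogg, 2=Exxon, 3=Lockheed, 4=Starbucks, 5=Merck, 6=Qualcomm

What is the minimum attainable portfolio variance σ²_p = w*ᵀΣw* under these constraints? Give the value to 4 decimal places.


x=Σ⁻¹μ = [0.9604  1.0855  3.7930  5.2697  1.7881  0.9640  1.0357]
y=Σ⁻¹𝟙 = [9.3563  16.2883  23.1080  25.5643  15.1328  12.2132  15.5247]
a=μᵀx=2.252648  b=𝟙ᵀx=14.896395  c=𝟙ᵀy=117.187526  D=ac−b²=42.079711
λ₁=(c·0.149−b)/D = (117.187526·0.149−14.896395)/42.079711 = 0.060945
λ₂=(a−b·0.149)/D = (2.252648−14.896395·0.149)/42.079711 = 0.000786
w* = 0.060945·x + 0.000786·y:
  w_0 = 0.060945·0.9604 + 0.000786·9.3563 = 0.0659  (Xerox)
  w_1 = 0.060945·1.0855 + 0.000786·16.2883 = 0.0790  (Kellogg)
  w_2 = 0.060945·3.7930 + 0.000786·23.1080 = 0.2493  (Exxon)
  w_3 = 0.060945·5.2697 + 0.000786·25.5643 = 0.3413  (Lockheed)
  w_4 = 0.060945·1.7881 + 0.000786·15.1328 = 0.1209  (Starbucks)
  w_5 = 0.060945·0.9640 + 0.000786·12.2132 = 0.0684  (Merck)
  w_6 = 0.060945·1.0357 + 0.000786·15.5247 = 0.0753  (Qualcomm)
Σw_i=1.0000  μᵀw=0.1490
σ²=wᵀΣw=λ₁·μ_p+λ₂ = 0.060945·0.149 + 0.000786 = 0.009867 ≈ 0.0099

0.0099


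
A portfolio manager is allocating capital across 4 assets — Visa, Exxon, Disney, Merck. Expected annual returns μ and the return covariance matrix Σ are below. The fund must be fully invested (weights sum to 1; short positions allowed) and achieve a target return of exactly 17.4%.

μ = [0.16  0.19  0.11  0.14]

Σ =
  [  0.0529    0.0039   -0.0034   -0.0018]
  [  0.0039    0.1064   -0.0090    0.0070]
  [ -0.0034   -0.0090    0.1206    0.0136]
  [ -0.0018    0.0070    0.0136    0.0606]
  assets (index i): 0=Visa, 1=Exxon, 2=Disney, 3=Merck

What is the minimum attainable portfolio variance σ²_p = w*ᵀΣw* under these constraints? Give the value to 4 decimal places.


u=Σ⁻¹μ = [3.0311  1.6175  0.8912  2.0134]
v=Σ⁻¹𝟙 = [19.2757  8.4121  7.8458  14.3417]
a=μᵀu=1.172222  b=𝟙ᵀu=7.553280  c=𝟙ᵀv=49.875252  D=ac−b²=1.412811
λ₁=(c·0.174−b)/D = (49.875252·0.174−7.553280)/1.412811 = 0.796295
λ₂=(a−b·0.174)/D = (1.172222−7.553280·0.174)/1.412811 = -0.100544
w* = 0.796295·u + -0.100544·v:
  w_0 = 0.796295·3.0311 + -0.100544·19.2757 = 0.4756  (Visa)
  w_1 = 0.796295·1.6175 + -0.100544·8.4121 = 0.4423  (Exxon)
  w_2 = 0.796295·0.8912 + -0.100544·7.8458 = -0.0792  (Disney)
  w_3 = 0.796295·2.0134 + -0.100544·14.3417 = 0.1613  (Merck)
Σw_i=1.0000  μᵀw=0.1740
σ²=wᵀΣw=λ₁·μ_p+λ₂ = 0.796295·0.174 + -0.100544 = 0.038012 ≈ 0.0380

0.0380


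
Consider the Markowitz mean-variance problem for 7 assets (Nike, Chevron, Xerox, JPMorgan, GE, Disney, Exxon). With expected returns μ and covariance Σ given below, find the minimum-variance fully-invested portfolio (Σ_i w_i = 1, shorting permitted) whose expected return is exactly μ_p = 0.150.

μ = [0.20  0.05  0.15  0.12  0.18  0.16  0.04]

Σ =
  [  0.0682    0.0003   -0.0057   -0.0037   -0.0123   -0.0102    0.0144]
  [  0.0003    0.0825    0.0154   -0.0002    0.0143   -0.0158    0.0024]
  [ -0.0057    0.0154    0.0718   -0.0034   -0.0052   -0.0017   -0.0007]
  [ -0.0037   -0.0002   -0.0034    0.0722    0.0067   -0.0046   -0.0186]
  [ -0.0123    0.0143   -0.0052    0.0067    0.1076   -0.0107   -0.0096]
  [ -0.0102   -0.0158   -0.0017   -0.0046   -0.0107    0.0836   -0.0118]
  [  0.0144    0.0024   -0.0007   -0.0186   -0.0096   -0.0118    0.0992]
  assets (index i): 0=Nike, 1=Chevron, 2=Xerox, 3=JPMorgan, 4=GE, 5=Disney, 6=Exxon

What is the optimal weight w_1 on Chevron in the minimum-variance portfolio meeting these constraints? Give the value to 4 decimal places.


x=Σ⁻¹μ = [4.0020  0.2198  2.7229  2.1793  2.4765  3.0556  0.8479]
y=Σ⁻¹𝟙 = [19.4822  10.5788  15.7290  19.5301  13.0955  21.4681  14.5905]
a=μᵀx=2.449929  b=𝟙ᵀx=15.504047  c=𝟙ᵀy=114.474170  D=ac−b²=40.078079
λ₁=(c·0.150−b)/D = (114.474170·0.150−15.504047)/40.078079 = 0.041596
λ₂=(a−b·0.150)/D = (2.449929−15.504047·0.150)/40.078079 = 0.003102
w* = 0.041596·x + 0.003102·y:
  w_0 = 0.041596·4.0020 + 0.003102·19.4822 = 0.2269  (Nike)
  w_1 = 0.041596·0.2198 + 0.003102·10.5788 = 0.0420  (Chevron)
  w_2 = 0.041596·2.7229 + 0.003102·15.7290 = 0.1621  (Xerox)
  w_3 = 0.041596·2.1793 + 0.003102·19.5301 = 0.1512  (JPMorgan)
  w_4 = 0.041596·2.4765 + 0.003102·13.0955 = 0.1436  (GE)
  w_5 = 0.041596·3.0556 + 0.003102·21.4681 = 0.1937  (Disney)
  w_6 = 0.041596·0.8479 + 0.003102·14.5905 = 0.0805  (Exxon)
Σw_i=1.0000  μᵀw=0.1500
σ²=wᵀΣw=λ₁·μ_p+λ₂ = 0.041596·0.150 + 0.003102 = 0.009341 ≈ 0.0093

0.0420


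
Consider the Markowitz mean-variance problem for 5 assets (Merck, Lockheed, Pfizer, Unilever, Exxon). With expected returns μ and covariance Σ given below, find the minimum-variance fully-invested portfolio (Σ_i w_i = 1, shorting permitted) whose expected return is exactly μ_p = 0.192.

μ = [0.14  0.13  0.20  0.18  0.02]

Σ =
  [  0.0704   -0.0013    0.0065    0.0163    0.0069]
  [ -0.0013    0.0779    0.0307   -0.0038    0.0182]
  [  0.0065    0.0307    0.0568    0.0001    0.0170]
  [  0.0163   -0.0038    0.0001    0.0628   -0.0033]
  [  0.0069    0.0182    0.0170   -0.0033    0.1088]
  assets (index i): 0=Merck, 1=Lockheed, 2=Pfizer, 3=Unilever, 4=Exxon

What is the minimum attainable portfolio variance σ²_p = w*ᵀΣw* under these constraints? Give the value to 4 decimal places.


0.0277

p=Σ⁻¹μ = [1.1537  0.6710  3.1460  2.5806  -0.4149]
q=Σ⁻¹𝟙 = [9.5208  8.2505  10.2233  14.2529  6.0421]
a=μᵀp=1.334171  b=𝟙ᵀp=7.136490  c=𝟙ᵀq=48.289589  D=ac−b²=13.497078
λ₁=(c·0.192−b)/D = (48.289589·0.192−7.136490)/13.497078 = 0.158191
λ₂=(a−b·0.192)/D = (1.334171−7.136490·0.192)/13.497078 = -0.002670
w* = 0.158191·p + -0.002670·q:
  w_0 = 0.158191·1.1537 + -0.002670·9.5208 = 0.1571  (Merck)
  w_1 = 0.158191·0.6710 + -0.002670·8.2505 = 0.0841  (Lockheed)
  w_2 = 0.158191·3.1460 + -0.002670·10.2233 = 0.4704  (Pfizer)
  w_3 = 0.158191·2.5806 + -0.002670·14.2529 = 0.3702  (Unilever)
  w_4 = 0.158191·-0.4149 + -0.002670·6.0421 = -0.0818  (Exxon)
Σw_i=1.0000  μᵀw=0.1920
σ²=wᵀΣw=λ₁·μ_p+λ₂ = 0.158191·0.192 + -0.002670 = 0.027703 ≈ 0.0277


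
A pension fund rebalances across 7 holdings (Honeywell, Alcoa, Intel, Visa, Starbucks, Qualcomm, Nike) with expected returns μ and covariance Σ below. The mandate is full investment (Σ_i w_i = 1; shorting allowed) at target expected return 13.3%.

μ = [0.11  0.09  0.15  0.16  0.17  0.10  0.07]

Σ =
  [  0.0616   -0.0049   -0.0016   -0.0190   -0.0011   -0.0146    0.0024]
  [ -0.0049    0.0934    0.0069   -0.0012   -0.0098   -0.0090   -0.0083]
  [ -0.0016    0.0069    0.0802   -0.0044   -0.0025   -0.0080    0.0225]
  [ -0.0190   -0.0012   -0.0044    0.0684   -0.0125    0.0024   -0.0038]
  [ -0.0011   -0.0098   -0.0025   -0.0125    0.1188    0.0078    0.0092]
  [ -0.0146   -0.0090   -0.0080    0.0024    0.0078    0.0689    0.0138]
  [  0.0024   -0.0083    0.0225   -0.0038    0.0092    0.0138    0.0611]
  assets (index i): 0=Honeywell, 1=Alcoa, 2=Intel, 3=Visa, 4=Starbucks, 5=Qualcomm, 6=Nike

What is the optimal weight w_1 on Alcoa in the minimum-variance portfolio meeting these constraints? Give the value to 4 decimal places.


g=Σ⁻¹μ = [3.7583  1.4385  2.4139  3.8094  1.8994  2.4269  -0.2927]
h=Σ⁻¹𝟙 = [30.7034  15.4994  13.4989  25.9891  11.0413  20.9510  7.5170]
a=μᵀg=2.059568  b=𝟙ᵀg=15.453725  c=𝟙ᵀh=125.200114  D=ac−b²=19.040507
λ₁=(c·0.133−b)/D = (125.200114·0.133−15.453725)/19.040507 = 0.062913
λ₂=(a−b·0.133)/D = (2.059568−15.453725·0.133)/19.040507 = 0.000222
w* = 0.062913·g + 0.000222·h:
  w_0 = 0.062913·3.7583 + 0.000222·30.7034 = 0.2433  (Honeywell)
  w_1 = 0.062913·1.4385 + 0.000222·15.4994 = 0.0939  (Alcoa)
  w_2 = 0.062913·2.4139 + 0.000222·13.4989 = 0.1549  (Intel)
  w_3 = 0.062913·3.8094 + 0.000222·25.9891 = 0.2454  (Visa)
  w_4 = 0.062913·1.8994 + 0.000222·11.0413 = 0.1219  (Starbucks)
  w_5 = 0.062913·2.4269 + 0.000222·20.9510 = 0.1573  (Qualcomm)
  w_6 = 0.062913·-0.2927 + 0.000222·7.5170 = -0.0167  (Nike)
Σw_i=1.0000  μᵀw=0.1330
σ²=wᵀΣw=λ₁·μ_p+λ₂ = 0.062913·0.133 + 0.000222 = 0.008589 ≈ 0.0086

0.0939


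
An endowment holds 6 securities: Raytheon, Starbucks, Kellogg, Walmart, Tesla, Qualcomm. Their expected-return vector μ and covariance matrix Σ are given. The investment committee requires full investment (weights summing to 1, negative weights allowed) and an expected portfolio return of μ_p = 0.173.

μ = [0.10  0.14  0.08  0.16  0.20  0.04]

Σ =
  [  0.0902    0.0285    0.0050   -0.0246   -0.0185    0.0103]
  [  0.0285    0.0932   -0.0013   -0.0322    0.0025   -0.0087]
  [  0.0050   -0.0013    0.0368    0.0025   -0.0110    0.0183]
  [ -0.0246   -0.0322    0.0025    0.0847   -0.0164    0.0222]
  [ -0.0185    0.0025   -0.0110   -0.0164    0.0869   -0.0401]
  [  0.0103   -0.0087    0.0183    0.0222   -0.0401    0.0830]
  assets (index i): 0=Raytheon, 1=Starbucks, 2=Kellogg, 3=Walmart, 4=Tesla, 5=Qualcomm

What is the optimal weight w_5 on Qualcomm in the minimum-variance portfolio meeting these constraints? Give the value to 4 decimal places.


x=Σ⁻¹μ = [2.0617  2.1966  2.5096  3.8177  4.1173  0.8711]
y=Σ⁻¹𝟙 = [15.5355  14.8296  25.7673  23.1371  28.2172  13.4376]
a=μᵀx=2.183595  b=𝟙ᵀx=15.573953  c=𝟙ᵀy=120.924323  D=ac−b²=21.501723
λ₁=(c·0.173−b)/D = (120.924323·0.173−15.573953)/21.501723 = 0.248629
λ₂=(a−b·0.173)/D = (2.183595−15.573953·0.173)/21.501723 = -0.023752
w* = 0.248629·x + -0.023752·y:
  w_0 = 0.248629·2.0617 + -0.023752·15.5355 = 0.1436  (Raytheon)
  w_1 = 0.248629·2.1966 + -0.023752·14.8296 = 0.1939  (Starbucks)
  w_2 = 0.248629·2.5096 + -0.023752·25.7673 = 0.0119  (Kellogg)
  w_3 = 0.248629·3.8177 + -0.023752·23.1371 = 0.3996  (Walmart)
  w_4 = 0.248629·4.1173 + -0.023752·28.2172 = 0.3535  (Tesla)
  w_5 = 0.248629·0.8711 + -0.023752·13.4376 = -0.1026  (Qualcomm)
Σw_i=1.0000  μᵀw=0.1730
σ²=wᵀΣw=λ₁·μ_p+λ₂ = 0.248629·0.173 + -0.023752 = 0.019261 ≈ 0.0193

-0.1026


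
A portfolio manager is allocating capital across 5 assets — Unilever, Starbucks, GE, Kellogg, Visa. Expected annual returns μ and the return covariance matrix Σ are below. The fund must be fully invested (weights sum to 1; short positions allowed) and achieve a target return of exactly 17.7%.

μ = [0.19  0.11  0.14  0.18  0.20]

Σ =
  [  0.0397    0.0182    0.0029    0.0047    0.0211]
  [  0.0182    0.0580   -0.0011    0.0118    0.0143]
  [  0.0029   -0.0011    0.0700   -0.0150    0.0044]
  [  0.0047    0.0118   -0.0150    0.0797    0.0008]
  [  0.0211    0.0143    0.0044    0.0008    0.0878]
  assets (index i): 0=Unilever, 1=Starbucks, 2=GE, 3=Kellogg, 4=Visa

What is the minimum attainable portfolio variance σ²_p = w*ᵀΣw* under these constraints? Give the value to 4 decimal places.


p=Σ⁻¹μ = [3.6655  -0.0231  2.2967  2.4653  1.2632]
q=Σ⁻¹𝟙 = [15.6574  8.6157  16.3039  13.3636  5.2847]
a=μᵀp=1.711829  b=𝟙ᵀp=9.667550  c=𝟙ᵀq=59.225188  D=ac−b²=7.921879
λ₁=(c·0.177−b)/D = (59.225188·0.177−9.667550)/7.921879 = 0.102919
λ₂=(a−b·0.177)/D = (1.711829−9.667550·0.177)/7.921879 = 0.000085
w* = 0.102919·p + 0.000085·q:
  w_0 = 0.102919·3.6655 + 0.000085·15.6574 = 0.3786  (Unilever)
  w_1 = 0.102919·-0.0231 + 0.000085·8.6157 = -0.0016  (Starbucks)
  w_2 = 0.102919·2.2967 + 0.000085·16.3039 = 0.2378  (GE)
  w_3 = 0.102919·2.4653 + 0.000085·13.3636 = 0.2549  (Kellogg)
  w_4 = 0.102919·1.2632 + 0.000085·5.2847 = 0.1305  (Visa)
Σw_i=1.0000  μᵀw=0.1770
σ²=wᵀΣw=λ₁·μ_p+λ₂ = 0.102919·0.177 + 0.000085 = 0.018302 ≈ 0.0183

0.0183


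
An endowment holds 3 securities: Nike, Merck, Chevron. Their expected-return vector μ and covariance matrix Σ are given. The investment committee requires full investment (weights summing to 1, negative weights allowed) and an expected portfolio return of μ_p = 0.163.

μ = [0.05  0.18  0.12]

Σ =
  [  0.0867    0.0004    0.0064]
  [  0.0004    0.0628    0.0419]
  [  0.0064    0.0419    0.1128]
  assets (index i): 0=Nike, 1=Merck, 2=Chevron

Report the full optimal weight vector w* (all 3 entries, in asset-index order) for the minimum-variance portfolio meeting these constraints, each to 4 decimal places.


g=Σ⁻¹μ = [0.5665  2.8907  -0.0421]
h=Σ⁻¹𝟙 = [11.2409  13.7770  3.1099]
a=μᵀg=0.543602  b=𝟙ᵀg=3.415102  c=𝟙ᵀh=28.127859  D=ac−b²=3.627429
λ₁=(c·0.163−b)/D = (28.127859·0.163−3.415102)/3.627429 = 0.322471
λ₂=(a−b·0.163)/D = (0.543602−3.415102·0.163)/3.627429 = -0.003600
w* = 0.322471·g + -0.003600·h:
  w_0 = 0.322471·0.5665 + -0.003600·11.2409 = 0.1422  (Nike)
  w_1 = 0.322471·2.8907 + -0.003600·13.7770 = 0.8826  (Merck)
  w_2 = 0.322471·-0.0421 + -0.003600·3.1099 = -0.0248  (Chevron)
Σw_i=1.0000  μᵀw=0.1630
σ²=wᵀΣw=λ₁·μ_p+λ₂ = 0.322471·0.163 + -0.003600 = 0.048962 ≈ 0.0490

0.1422  0.8826  -0.0248


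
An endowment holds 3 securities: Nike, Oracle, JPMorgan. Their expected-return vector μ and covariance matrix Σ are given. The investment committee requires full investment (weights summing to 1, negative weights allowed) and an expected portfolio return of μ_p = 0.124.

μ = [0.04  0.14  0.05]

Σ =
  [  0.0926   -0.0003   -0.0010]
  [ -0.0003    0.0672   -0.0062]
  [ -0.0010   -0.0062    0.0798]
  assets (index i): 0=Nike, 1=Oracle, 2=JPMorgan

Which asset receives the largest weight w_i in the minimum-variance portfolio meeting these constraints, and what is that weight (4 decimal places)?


g=Σ⁻¹μ = [0.4476  2.1591  0.7999]
h=Σ⁻¹𝟙 = [11.0021  16.2152  13.9290]
a=μᵀg=0.360179  b=𝟙ᵀg=3.406661  c=𝟙ᵀh=41.146304  D=ac−b²=3.214701
λ₁=(c·0.124−b)/D = (41.146304·0.124−3.406661)/3.214701 = 0.527415
λ₂=(a−b·0.124)/D = (0.360179−3.406661·0.124)/3.214701 = -0.019363
w* = 0.527415·g + -0.019363·h:
  w_0 = 0.527415·0.4476 + -0.019363·11.0021 = 0.0230  (Nike)
  w_1 = 0.527415·2.1591 + -0.019363·16.2152 = 0.8248  (Oracle)
  w_2 = 0.527415·0.7999 + -0.019363·13.9290 = 0.1522  (JPMorgan)
Σw_i=1.0000  μᵀw=0.1240
σ²=wᵀΣw=λ₁·μ_p+λ₂ = 0.527415·0.124 + -0.019363 = 0.046036 ≈ 0.0460

Oracle (0.8248)


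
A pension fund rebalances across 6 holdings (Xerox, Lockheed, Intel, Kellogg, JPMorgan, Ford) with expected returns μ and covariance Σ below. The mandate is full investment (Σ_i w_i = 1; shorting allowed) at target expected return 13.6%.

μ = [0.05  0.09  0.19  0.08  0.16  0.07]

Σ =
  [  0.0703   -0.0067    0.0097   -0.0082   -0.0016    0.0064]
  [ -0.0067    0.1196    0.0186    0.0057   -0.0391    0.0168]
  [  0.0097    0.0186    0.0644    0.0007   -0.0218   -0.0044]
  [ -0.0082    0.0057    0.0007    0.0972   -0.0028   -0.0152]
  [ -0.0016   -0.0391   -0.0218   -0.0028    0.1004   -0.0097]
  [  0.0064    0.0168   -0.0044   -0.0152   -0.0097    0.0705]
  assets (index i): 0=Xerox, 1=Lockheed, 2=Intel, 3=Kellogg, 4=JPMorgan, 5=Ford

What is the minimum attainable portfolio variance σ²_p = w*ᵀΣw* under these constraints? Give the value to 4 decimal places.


0.0125

p=Σ⁻¹μ = [0.3248  0.8661  3.7455  1.1130  2.9384  1.6350]
q=Σ⁻¹𝟙 = [13.0547  9.6009  18.6296  14.0311  20.0496  17.6579]
a=μᵀp=1.479475  b=𝟙ᵀp=10.622901  c=𝟙ᵀq=93.023621  D=ac−b²=24.780119
λ₁=(c·0.136−b)/D = (93.023621·0.136−10.622901)/24.780119 = 0.081852
λ₂=(a−b·0.136)/D = (1.479475−10.622901·0.136)/24.780119 = 0.001403
w* = 0.081852·p + 0.001403·q:
  w_0 = 0.081852·0.3248 + 0.001403·13.0547 = 0.0449  (Xerox)
  w_1 = 0.081852·0.8661 + 0.001403·9.6009 = 0.0844  (Lockheed)
  w_2 = 0.081852·3.7455 + 0.001403·18.6296 = 0.3327  (Intel)
  w_3 = 0.081852·1.1130 + 0.001403·14.0311 = 0.1108  (Kellogg)
  w_4 = 0.081852·2.9384 + 0.001403·20.0496 = 0.2686  (JPMorgan)
  w_5 = 0.081852·1.6350 + 0.001403·17.6579 = 0.1586  (Ford)
Σw_i=1.0000  μᵀw=0.1360
σ²=wᵀΣw=λ₁·μ_p+λ₂ = 0.081852·0.136 + 0.001403 = 0.012535 ≈ 0.0125


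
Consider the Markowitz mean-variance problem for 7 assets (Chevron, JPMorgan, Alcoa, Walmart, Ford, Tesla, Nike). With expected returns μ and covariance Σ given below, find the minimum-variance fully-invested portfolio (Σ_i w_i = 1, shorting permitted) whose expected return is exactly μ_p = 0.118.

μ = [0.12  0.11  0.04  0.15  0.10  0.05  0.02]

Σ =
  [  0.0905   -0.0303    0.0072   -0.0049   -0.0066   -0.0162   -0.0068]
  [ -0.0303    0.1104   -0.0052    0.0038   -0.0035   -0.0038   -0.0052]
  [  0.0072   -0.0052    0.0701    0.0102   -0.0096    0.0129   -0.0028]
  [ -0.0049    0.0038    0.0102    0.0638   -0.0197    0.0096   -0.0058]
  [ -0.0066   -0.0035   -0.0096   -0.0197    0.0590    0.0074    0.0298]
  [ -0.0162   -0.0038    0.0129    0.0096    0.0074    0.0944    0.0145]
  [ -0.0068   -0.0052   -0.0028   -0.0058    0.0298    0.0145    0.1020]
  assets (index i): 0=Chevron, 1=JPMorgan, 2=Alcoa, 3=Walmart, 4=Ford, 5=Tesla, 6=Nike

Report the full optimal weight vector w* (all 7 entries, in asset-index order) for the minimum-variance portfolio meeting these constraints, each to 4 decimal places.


u=Σ⁻¹μ = [2.3137  1.6348  0.3416  3.3191  3.3710  0.4072  -0.4110]
v=Σ⁻¹𝟙 = [20.1901  15.7716  12.4957  21.5231  25.9298  8.0260  4.8043]
a=μᵀu=1.318234  b=𝟙ᵀu=10.976346  c=𝟙ᵀv=108.740621  D=ac−b²=22.865352
λ₁=(c·0.118−b)/D = (108.740621·0.118−10.976346)/22.865352 = 0.081129
λ₂=(a−b·0.118)/D = (1.318234−10.976346·0.118)/22.865352 = 0.001007
w* = 0.081129·u + 0.001007·v:
  w_0 = 0.081129·2.3137 + 0.001007·20.1901 = 0.2080  (Chevron)
  w_1 = 0.081129·1.6348 + 0.001007·15.7716 = 0.1485  (JPMorgan)
  w_2 = 0.081129·0.3416 + 0.001007·12.4957 = 0.0403  (Alcoa)
  w_3 = 0.081129·3.3191 + 0.001007·21.5231 = 0.2909  (Walmart)
  w_4 = 0.081129·3.3710 + 0.001007·25.9298 = 0.2996  (Ford)
  w_5 = 0.081129·0.4072 + 0.001007·8.0260 = 0.0411  (Tesla)
  w_6 = 0.081129·-0.4110 + 0.001007·4.8043 = -0.0285  (Nike)
Σw_i=1.0000  μᵀw=0.1180
σ²=wᵀΣw=λ₁·μ_p+λ₂ = 0.081129·0.118 + 0.001007 = 0.010580 ≈ 0.0106

0.2080  0.1485  0.0403  0.2909  0.2996  0.0411  -0.0285


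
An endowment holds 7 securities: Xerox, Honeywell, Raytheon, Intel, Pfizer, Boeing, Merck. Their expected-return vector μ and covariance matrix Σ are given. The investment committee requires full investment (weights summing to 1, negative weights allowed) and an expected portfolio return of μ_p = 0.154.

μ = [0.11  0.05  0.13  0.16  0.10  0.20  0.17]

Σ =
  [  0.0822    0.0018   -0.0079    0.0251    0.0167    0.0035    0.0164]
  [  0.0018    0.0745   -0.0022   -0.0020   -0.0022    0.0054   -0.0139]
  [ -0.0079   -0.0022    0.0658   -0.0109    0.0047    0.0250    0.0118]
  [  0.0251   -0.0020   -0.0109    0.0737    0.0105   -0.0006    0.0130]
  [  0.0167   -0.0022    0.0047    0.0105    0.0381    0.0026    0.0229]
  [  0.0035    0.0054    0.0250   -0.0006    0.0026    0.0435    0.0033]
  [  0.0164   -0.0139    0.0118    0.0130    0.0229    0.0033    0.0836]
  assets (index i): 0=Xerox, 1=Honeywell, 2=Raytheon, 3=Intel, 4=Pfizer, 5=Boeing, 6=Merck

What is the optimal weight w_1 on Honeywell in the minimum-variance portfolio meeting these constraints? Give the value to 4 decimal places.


g=Σ⁻¹μ = [0.1647  0.7128  0.4634  1.8656  0.9332  4.0974  1.3468]
h=Σ⁻¹𝟙 = [4.5920  14.4047  10.8265  10.8138  16.7550  13.3674  5.1290]
a=μᵀg=1.554256  b=𝟙ᵀg=9.583902  c=𝟙ᵀh=75.888327  D=ac−b²=26.098729
λ₁=(c·0.154−b)/D = (75.888327·0.154−9.583902)/26.098729 = 0.080575
λ₂=(a−b·0.154)/D = (1.554256−9.583902·0.154)/26.098729 = 0.003002
w* = 0.080575·g + 0.003002·h:
  w_0 = 0.080575·0.1647 + 0.003002·4.5920 = 0.0271  (Xerox)
  w_1 = 0.080575·0.7128 + 0.003002·14.4047 = 0.1007  (Honeywell)
  w_2 = 0.080575·0.4634 + 0.003002·10.8265 = 0.0698  (Raytheon)
  w_3 = 0.080575·1.8656 + 0.003002·10.8138 = 0.1828  (Intel)
  w_4 = 0.080575·0.9332 + 0.003002·16.7550 = 0.1255  (Pfizer)
  w_5 = 0.080575·4.0974 + 0.003002·13.3674 = 0.3703  (Boeing)
  w_6 = 0.080575·1.3468 + 0.003002·5.1290 = 0.1239  (Merck)
Σw_i=1.0000  μᵀw=0.1540
σ²=wᵀΣw=λ₁·μ_p+λ₂ = 0.080575·0.154 + 0.003002 = 0.015410 ≈ 0.0154

0.1007


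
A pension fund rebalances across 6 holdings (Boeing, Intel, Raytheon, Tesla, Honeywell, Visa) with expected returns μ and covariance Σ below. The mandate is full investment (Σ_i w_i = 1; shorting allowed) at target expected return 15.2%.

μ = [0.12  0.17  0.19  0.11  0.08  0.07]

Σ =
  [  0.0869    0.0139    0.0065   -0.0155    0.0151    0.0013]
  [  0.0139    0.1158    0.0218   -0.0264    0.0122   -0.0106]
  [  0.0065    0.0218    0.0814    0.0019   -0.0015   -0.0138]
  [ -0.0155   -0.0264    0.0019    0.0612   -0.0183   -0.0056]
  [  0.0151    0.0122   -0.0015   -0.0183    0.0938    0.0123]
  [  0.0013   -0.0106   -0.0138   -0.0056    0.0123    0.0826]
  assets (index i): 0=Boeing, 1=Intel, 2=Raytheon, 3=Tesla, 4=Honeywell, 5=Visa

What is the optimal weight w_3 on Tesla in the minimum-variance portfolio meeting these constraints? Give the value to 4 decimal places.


0.2566

x=Σ⁻¹μ = [1.3600  1.7106  1.9560  3.2153  0.8786  1.4595]
y=Σ⁻¹𝟙 = [11.8262  12.1563  10.2428  28.9568  10.9536  15.5237]
a=μᵀx=1.351783  b=𝟙ᵀx=10.580045  c=𝟙ᵀy=89.659462  D=ac−b²=9.262754
λ₁=(c·0.152−b)/D = (89.659462·0.152−10.580045)/9.262754 = 0.329081
λ₂=(a−b·0.152)/D = (1.351783−10.580045·0.152)/9.262754 = -0.027679
w* = 0.329081·x + -0.027679·y:
  w_0 = 0.329081·1.3600 + -0.027679·11.8262 = 0.1202  (Boeing)
  w_1 = 0.329081·1.7106 + -0.027679·12.1563 = 0.2265  (Intel)
  w_2 = 0.329081·1.9560 + -0.027679·10.2428 = 0.3602  (Raytheon)
  w_3 = 0.329081·3.2153 + -0.027679·28.9568 = 0.2566  (Tesla)
  w_4 = 0.329081·0.8786 + -0.027679·10.9536 = -0.0140  (Honeywell)
  w_5 = 0.329081·1.4595 + -0.027679·15.5237 = 0.0506  (Visa)
Σw_i=1.0000  μᵀw=0.1520
σ²=wᵀΣw=λ₁·μ_p+λ₂ = 0.329081·0.152 + -0.027679 = 0.022341 ≈ 0.0223
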